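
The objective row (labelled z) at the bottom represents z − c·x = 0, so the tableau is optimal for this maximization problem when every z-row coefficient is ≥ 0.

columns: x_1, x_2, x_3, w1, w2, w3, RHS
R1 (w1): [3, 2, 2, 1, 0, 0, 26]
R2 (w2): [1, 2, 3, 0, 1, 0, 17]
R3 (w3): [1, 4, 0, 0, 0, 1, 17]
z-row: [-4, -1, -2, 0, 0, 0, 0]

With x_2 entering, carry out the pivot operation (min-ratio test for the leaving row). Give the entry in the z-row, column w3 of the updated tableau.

Ratio test on column x_2 — row 1: 26/2 = 13; row 2: 17/2 = 17/2; row 3: 17/4 = 17/4. Minimum is 17/4 at row 3 (w3 leaves); pivot element 4.
Divide row 3 by 4; eliminate column x_2 from the other rows.
z-row update in column w3: 0 − (-1)·(1/4) = 1/4.

1/4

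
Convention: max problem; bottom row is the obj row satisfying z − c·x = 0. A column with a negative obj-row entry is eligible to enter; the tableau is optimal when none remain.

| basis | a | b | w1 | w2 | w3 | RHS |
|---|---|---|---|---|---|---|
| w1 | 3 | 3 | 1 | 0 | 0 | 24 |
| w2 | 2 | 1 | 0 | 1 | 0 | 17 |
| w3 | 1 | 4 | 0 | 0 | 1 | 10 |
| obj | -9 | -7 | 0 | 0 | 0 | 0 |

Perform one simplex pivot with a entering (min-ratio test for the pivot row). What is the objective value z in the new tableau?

72

Ratio test on column a — row 1: 24/3 = 8; row 2: 17/2 = 17/2; row 3: 10/1 = 10. Minimum is 8 at row 1 (w1 leaves); pivot element 3.
Pivot on row 1; the obj-row RHS becomes 0 − (-9)·8 = 72.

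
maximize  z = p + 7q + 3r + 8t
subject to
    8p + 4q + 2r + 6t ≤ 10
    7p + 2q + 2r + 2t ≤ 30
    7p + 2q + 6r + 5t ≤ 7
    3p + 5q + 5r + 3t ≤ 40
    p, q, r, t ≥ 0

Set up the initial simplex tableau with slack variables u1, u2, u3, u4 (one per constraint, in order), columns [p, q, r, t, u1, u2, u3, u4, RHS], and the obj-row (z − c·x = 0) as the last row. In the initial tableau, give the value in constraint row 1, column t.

Constraint 1 has coefficient 6 on t.

6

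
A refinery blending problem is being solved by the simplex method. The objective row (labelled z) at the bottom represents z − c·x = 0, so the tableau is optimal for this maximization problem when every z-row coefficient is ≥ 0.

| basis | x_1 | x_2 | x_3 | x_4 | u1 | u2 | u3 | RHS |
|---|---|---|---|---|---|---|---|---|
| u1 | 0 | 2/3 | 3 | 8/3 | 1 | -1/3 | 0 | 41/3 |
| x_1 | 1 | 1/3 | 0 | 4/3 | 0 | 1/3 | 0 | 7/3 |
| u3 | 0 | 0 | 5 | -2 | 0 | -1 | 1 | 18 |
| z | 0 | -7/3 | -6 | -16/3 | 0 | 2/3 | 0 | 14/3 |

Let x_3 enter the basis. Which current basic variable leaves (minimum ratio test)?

Column x_3 entries and ratios — u1: (41/3)/3 = 41/9; x_1: 0 ≤ 0, skip; u3: 18/5 = 18/5.
Smallest ratio is 18/5 in the row of u3, so u3 leaves.

u3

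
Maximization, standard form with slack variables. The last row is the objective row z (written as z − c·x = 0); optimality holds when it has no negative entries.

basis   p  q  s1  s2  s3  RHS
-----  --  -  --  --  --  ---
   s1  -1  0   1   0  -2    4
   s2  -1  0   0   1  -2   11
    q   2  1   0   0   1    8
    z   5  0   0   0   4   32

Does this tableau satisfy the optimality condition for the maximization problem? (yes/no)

yes

Every z-row coefficient is ≥ 0, so the tableau is optimal.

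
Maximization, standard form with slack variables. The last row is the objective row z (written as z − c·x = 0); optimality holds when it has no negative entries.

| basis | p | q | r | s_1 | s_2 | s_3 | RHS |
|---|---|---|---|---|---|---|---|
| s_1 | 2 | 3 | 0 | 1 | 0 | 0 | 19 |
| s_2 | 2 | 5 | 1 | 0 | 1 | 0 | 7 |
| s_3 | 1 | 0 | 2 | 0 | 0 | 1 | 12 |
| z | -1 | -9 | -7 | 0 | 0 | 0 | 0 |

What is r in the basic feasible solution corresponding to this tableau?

r is not in the basis, so in the current basic feasible solution r = 0.

0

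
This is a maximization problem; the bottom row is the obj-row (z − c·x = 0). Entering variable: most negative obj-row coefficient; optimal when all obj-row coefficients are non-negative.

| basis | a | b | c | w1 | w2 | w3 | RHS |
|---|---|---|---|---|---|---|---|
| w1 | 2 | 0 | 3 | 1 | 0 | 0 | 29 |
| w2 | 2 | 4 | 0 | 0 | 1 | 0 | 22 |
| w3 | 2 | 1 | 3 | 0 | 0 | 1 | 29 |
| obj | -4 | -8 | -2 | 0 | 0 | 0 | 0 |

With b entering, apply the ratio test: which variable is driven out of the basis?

w2

Column b entries and ratios — w1: 0 ≤ 0, skip; w2: 22/4 = 11/2; w3: 29/1 = 29.
Smallest ratio is 11/2 in the row of w2, so w2 leaves.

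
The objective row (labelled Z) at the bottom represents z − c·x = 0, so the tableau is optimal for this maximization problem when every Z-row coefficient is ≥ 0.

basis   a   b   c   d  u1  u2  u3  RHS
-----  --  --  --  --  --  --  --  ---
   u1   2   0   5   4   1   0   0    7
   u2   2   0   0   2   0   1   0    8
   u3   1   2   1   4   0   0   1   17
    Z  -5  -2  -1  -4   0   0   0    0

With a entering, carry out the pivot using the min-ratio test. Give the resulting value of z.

35/2

Ratio test on column a — row 1: 7/2 = 7/2; row 2: 8/2 = 4; row 3: 17/1 = 17. Minimum is 7/2 at row 1 (u1 leaves); pivot element 2.
Pivot on row 1; the Z-row RHS becomes 0 − (-5)·(7/2) = 35/2.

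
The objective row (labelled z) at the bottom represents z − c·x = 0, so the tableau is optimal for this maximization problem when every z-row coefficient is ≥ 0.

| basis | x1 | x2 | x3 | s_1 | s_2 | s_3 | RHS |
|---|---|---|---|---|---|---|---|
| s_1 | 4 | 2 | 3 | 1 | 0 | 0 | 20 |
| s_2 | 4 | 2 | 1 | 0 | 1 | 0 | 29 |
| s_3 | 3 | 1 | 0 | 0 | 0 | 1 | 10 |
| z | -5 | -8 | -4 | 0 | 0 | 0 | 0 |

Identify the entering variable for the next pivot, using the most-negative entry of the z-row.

x2

Negative z-row entries: x1: -5, x2: -8, x3: -4.
The most negative is -8 in column x2, so x2 enters.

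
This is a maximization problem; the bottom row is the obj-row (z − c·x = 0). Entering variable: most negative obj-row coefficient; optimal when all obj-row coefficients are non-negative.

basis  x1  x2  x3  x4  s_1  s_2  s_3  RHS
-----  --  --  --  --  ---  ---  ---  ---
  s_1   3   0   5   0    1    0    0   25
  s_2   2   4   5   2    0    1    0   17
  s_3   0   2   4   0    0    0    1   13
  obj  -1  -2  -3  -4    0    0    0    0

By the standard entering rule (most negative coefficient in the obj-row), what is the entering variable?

Negative obj-row entries: x1: -1, x2: -2, x3: -3, x4: -4.
The most negative is -4 in column x4, so x4 enters.

x4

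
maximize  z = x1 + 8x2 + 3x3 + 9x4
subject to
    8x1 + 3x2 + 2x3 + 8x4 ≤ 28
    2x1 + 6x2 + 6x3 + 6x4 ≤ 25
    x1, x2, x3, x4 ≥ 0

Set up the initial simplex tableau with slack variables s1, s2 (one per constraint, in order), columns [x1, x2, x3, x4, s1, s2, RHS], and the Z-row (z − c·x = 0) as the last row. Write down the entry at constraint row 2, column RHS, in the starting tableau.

25

The RHS of constraint 2 is b_2 = 25.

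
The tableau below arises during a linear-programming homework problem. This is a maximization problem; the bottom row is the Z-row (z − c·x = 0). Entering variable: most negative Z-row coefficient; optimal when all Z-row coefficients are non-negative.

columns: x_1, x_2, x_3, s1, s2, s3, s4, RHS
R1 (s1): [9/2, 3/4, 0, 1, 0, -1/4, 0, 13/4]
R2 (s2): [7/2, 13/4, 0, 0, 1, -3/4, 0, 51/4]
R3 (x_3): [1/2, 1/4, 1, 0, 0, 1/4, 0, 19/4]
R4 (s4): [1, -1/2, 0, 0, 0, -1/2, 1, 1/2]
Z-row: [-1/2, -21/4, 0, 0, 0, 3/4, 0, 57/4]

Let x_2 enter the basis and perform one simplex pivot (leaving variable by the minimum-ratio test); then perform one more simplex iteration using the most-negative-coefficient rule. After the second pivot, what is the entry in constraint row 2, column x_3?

3/4

Ratio test on column x_2 — row 1: (13/4)/(3/4) = 13/3; row 2: (51/4)/(13/4) = 51/13; row 3: (19/4)/(1/4) = 19; row 4: entry -1/2 ≤ 0. Minimum is 51/13 at row 2 (s2 leaves); pivot element 13/4.
Divide row 2 by 13/4; eliminate column x_2 from the other rows.
Second iteration: most negative Z-row entry is -6/13 in column s3, so s3 enters.
Ratio test on column s3 — row 1: entry -1/13 ≤ 0; row 2: entry -3/13 ≤ 0; row 3: (49/13)/(4/13) = 49/4; row 4: entry -8/13 ≤ 0. Minimum is 49/4 at row 3 (x_3 leaves); pivot element 4/13.
Divide row 3 by 4/13; eliminate column s3 from the other rows.
After both pivots, the entry at constraint row 2, column x_3 is 3/4.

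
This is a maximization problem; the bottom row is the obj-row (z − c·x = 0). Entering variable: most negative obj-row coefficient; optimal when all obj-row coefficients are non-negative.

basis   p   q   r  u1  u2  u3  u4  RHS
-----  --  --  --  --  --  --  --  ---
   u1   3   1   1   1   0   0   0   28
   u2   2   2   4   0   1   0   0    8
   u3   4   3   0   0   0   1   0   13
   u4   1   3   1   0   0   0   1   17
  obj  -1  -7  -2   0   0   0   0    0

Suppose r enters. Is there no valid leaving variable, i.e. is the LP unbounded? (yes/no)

Column r has positive entries in row(s) 1, 2, 4, so the ratio test bounds it — not unbounded.

no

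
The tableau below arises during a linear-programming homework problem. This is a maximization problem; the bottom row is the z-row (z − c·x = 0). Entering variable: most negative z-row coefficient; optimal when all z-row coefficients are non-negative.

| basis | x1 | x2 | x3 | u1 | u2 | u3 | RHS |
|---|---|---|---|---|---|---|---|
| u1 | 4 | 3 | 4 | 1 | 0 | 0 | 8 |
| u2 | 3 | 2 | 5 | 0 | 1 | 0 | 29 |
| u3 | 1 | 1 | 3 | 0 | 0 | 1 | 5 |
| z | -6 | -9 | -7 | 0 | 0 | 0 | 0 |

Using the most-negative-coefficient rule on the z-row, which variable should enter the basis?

Negative z-row entries: x1: -6, x2: -9, x3: -7.
The most negative is -9 in column x2, so x2 enters.

x2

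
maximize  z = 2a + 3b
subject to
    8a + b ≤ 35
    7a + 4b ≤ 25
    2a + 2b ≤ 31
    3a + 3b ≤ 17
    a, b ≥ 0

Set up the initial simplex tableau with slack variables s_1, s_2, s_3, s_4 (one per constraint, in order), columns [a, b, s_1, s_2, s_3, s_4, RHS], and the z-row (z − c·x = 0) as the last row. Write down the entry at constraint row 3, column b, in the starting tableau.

Constraint 3 has coefficient 2 on b.

2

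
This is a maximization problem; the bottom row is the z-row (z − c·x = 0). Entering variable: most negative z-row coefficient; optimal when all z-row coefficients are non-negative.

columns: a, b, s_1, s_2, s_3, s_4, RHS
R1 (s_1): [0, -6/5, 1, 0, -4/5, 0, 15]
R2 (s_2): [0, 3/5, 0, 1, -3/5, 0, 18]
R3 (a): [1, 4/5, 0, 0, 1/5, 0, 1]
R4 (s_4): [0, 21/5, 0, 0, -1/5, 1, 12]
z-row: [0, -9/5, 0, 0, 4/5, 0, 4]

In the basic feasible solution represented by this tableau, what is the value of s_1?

s_1 is basic (row 1); its value is the RHS of that row, 15.

15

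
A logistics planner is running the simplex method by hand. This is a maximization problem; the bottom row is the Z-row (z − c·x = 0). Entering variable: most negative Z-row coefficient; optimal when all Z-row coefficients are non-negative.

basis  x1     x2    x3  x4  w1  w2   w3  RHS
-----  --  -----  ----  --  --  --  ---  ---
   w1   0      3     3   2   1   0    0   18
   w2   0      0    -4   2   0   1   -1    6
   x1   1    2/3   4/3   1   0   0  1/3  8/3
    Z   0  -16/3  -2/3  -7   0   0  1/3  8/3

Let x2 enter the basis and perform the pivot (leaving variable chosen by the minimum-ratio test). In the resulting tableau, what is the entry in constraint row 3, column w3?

Ratio test on column x2 — row 1: 18/3 = 6; row 2: entry 0 ≤ 0; row 3: (8/3)/(2/3) = 4. Minimum is 4 at row 3 (x1 leaves); pivot element 2/3.
Divide row 3 by 2/3; eliminate column x2 from the other rows.
In the new row 3, the w3 entry is the old entry divided by the pivot: (1/3)/(2/3) = 1/2.

1/2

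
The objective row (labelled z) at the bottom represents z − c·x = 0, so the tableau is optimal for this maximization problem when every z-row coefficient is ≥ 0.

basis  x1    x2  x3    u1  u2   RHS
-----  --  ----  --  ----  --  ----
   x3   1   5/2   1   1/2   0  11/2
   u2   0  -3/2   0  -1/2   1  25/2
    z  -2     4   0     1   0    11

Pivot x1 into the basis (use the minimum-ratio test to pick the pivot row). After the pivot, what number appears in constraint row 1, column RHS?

11/2

Ratio test on column x1 — row 1: (11/2)/1 = 11/2; row 2: entry 0 ≤ 0. Minimum is 11/2 at row 1 (x3 leaves); pivot element 1.
Divide row 1 by 1; eliminate column x1 from the other rows.
In the new row 1, the RHS entry is the old entry divided by the pivot: (11/2)/1 = 11/2.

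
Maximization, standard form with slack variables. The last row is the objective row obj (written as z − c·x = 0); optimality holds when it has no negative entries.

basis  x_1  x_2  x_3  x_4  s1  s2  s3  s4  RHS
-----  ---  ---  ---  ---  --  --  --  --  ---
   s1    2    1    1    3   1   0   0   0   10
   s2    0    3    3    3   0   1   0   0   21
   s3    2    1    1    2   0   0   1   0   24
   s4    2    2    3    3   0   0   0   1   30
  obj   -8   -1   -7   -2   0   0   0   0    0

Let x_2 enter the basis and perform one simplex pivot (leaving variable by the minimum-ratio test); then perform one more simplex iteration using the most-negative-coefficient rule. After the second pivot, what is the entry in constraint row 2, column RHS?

7

Ratio test on column x_2 — row 1: 10/1 = 10; row 2: 21/3 = 7; row 3: 24/1 = 24; row 4: 30/2 = 15. Minimum is 7 at row 2 (s2 leaves); pivot element 3.
Divide row 2 by 3; eliminate column x_2 from the other rows.
Second iteration: most negative obj-row entry is -8 in column x_1, so x_1 enters.
Ratio test on column x_1 — row 1: 3/2 = 3/2; row 2: entry 0 ≤ 0; row 3: 17/2 = 17/2; row 4: 16/2 = 8. Minimum is 3/2 at row 1 (s1 leaves); pivot element 2.
Divide row 1 by 2; eliminate column x_1 from the other rows.
After both pivots, the entry at constraint row 2, column RHS is 7.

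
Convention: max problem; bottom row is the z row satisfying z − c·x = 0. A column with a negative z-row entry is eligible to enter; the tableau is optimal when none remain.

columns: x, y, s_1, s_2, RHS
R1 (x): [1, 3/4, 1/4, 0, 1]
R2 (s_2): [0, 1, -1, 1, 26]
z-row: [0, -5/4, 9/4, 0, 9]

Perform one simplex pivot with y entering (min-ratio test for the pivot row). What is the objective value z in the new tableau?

Ratio test on column y — row 1: 1/(3/4) = 4/3; row 2: 26/1 = 26. Minimum is 4/3 at row 1 (x leaves); pivot element 3/4.
Pivot on row 1; the z-row RHS becomes 9 − (-5/4)·(4/3) = 32/3.

32/3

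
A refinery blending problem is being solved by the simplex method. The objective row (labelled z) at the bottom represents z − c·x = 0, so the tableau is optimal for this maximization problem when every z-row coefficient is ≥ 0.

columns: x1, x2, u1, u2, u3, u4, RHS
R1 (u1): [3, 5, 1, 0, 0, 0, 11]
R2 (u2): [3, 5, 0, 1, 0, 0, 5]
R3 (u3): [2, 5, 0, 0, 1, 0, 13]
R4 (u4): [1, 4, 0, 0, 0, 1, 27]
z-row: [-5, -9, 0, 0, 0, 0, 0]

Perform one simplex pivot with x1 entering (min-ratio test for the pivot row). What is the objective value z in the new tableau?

Ratio test on column x1 — row 1: 11/3 = 11/3; row 2: 5/3 = 5/3; row 3: 13/2 = 13/2; row 4: 27/1 = 27. Minimum is 5/3 at row 2 (u2 leaves); pivot element 3.
Pivot on row 2; the z-row RHS becomes 0 − (-5)·(5/3) = 25/3.

25/3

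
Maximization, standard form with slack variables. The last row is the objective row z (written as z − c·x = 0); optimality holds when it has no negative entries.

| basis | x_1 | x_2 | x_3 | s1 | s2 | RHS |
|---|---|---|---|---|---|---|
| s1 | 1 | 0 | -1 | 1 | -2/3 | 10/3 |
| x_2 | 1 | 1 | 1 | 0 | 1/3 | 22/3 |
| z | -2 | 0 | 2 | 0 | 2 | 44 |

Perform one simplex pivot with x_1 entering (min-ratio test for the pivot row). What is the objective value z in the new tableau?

152/3

Ratio test on column x_1 — row 1: (10/3)/1 = 10/3; row 2: (22/3)/1 = 22/3. Minimum is 10/3 at row 1 (s1 leaves); pivot element 1.
Pivot on row 1; the z-row RHS becomes 44 − (-2)·(10/3) = 152/3.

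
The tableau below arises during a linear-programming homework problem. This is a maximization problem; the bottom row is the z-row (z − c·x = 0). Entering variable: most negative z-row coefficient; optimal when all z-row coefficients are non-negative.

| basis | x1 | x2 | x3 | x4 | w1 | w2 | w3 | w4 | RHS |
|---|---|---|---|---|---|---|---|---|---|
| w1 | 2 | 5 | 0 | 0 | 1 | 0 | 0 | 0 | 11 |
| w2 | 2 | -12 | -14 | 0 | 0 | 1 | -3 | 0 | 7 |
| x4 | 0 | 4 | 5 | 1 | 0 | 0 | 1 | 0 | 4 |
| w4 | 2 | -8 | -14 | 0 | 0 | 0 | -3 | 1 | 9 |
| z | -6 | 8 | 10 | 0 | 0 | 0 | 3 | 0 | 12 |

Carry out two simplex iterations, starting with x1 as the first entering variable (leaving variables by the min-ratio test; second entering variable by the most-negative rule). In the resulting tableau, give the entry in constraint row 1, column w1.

Ratio test on column x1 — row 1: 11/2 = 11/2; row 2: 7/2 = 7/2; row 3: entry 0 ≤ 0; row 4: 9/2 = 9/2. Minimum is 7/2 at row 2 (w2 leaves); pivot element 2.
Divide row 2 by 2; eliminate column x1 from the other rows.
Second iteration: most negative z-row entry is -32 in column x3, so x3 enters.
Ratio test on column x3 — row 1: 4/14 = 2/7; row 2: entry -7 ≤ 0; row 3: 4/5 = 4/5; row 4: entry 0 ≤ 0. Minimum is 2/7 at row 1 (w1 leaves); pivot element 14.
Divide row 1 by 14; eliminate column x3 from the other rows.
After both pivots, the entry at constraint row 1, column w1 is 1/14.

1/14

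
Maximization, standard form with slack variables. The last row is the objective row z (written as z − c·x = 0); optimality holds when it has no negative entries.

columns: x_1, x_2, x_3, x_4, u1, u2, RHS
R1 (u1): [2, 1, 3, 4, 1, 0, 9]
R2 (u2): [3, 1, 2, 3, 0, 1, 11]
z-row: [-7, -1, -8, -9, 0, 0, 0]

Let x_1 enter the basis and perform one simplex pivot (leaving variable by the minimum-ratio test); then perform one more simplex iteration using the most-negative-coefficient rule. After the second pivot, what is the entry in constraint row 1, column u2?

Ratio test on column x_1 — row 1: 9/2 = 9/2; row 2: 11/3 = 11/3. Minimum is 11/3 at row 2 (u2 leaves); pivot element 3.
Divide row 2 by 3; eliminate column x_1 from the other rows.
Second iteration: most negative z-row entry is -10/3 in column x_3, so x_3 enters.
Ratio test on column x_3 — row 1: (5/3)/(5/3) = 1; row 2: (11/3)/(2/3) = 11/2. Minimum is 1 at row 1 (u1 leaves); pivot element 5/3.
Divide row 1 by 5/3; eliminate column x_3 from the other rows.
After both pivots, the entry at constraint row 1, column u2 is -2/5.

-2/5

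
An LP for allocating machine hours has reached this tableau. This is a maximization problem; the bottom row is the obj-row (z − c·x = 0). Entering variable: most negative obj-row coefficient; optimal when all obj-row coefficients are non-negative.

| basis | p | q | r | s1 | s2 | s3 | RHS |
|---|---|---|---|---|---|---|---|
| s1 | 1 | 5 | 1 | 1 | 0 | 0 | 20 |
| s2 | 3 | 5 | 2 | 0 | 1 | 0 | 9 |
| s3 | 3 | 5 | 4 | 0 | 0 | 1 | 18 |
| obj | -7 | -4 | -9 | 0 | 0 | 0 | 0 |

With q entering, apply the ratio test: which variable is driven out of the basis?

s2

Column q entries and ratios — s1: 20/5 = 4; s2: 9/5 = 9/5; s3: 18/5 = 18/5.
Smallest ratio is 9/5 in the row of s2, so s2 leaves.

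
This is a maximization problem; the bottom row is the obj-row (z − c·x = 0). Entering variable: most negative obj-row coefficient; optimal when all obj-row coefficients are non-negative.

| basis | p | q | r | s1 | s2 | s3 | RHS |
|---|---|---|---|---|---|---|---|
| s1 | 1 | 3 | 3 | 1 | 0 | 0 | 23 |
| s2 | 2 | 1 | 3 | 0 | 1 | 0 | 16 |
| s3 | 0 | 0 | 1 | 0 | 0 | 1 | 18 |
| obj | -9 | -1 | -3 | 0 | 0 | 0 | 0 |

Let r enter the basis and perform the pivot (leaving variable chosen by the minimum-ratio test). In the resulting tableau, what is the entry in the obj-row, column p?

-7

Ratio test on column r — row 1: 23/3 = 23/3; row 2: 16/3 = 16/3; row 3: 18/1 = 18. Minimum is 16/3 at row 2 (s2 leaves); pivot element 3.
Divide row 2 by 3; eliminate column r from the other rows.
obj-row update in column p: -9 − (-3)·(2/3) = -7.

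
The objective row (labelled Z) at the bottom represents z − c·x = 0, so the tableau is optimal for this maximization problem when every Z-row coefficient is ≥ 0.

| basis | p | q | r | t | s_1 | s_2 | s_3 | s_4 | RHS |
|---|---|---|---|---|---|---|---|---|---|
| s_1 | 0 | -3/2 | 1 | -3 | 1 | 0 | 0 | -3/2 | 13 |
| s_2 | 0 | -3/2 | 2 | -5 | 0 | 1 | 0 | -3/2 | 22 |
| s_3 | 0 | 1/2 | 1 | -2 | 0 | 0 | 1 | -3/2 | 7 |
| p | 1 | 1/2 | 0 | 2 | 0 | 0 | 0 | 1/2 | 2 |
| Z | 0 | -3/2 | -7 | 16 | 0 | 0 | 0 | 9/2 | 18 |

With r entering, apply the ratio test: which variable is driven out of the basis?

s_3

Column r entries and ratios — s_1: 13/1 = 13; s_2: 22/2 = 11; s_3: 7/1 = 7; p: 0 ≤ 0, skip.
Smallest ratio is 7 in the row of s_3, so s_3 leaves.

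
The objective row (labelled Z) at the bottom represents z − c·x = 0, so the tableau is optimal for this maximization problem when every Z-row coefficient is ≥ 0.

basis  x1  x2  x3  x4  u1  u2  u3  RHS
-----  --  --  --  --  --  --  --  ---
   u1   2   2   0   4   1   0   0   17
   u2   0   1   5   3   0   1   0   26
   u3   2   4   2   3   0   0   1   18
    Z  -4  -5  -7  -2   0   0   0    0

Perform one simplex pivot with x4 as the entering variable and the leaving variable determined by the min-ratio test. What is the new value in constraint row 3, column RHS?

21/4

Ratio test on column x4 — row 1: 17/4 = 17/4; row 2: 26/3 = 26/3; row 3: 18/3 = 6. Minimum is 17/4 at row 1 (u1 leaves); pivot element 4.
Divide row 1 by 4; eliminate column x4 from the other rows.
Row 3 update in column RHS: 18 − 3·(17/4) = 21/4.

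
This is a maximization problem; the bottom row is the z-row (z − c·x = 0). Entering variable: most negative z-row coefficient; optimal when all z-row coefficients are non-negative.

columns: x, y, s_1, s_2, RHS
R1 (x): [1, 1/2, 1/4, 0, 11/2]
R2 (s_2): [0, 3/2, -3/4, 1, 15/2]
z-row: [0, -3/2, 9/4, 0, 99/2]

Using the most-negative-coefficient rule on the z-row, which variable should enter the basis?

y

Negative z-row entries: y: -3/2.
The most negative is -3/2 in column y, so y enters.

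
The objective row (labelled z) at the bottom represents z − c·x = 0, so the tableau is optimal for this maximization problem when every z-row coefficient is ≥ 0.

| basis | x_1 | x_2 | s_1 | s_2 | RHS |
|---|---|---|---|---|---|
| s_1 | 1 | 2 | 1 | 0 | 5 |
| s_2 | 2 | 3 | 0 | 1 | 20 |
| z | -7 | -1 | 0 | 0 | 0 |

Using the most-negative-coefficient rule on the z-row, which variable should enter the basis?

Negative z-row entries: x_1: -7, x_2: -1.
The most negative is -7 in column x_1, so x_1 enters.

x_1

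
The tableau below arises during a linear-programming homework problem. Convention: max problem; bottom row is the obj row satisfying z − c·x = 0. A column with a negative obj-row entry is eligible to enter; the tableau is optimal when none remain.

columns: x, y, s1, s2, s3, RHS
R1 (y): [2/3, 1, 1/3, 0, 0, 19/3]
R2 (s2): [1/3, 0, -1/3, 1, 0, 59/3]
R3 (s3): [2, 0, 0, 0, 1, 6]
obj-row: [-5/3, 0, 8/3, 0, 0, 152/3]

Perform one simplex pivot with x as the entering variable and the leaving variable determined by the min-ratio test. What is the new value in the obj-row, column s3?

Ratio test on column x — row 1: (19/3)/(2/3) = 19/2; row 2: (59/3)/(1/3) = 59; row 3: 6/2 = 3. Minimum is 3 at row 3 (s3 leaves); pivot element 2.
Divide row 3 by 2; eliminate column x from the other rows.
obj-row update in column s3: 0 − (-5/3)·(1/2) = 5/6.

5/6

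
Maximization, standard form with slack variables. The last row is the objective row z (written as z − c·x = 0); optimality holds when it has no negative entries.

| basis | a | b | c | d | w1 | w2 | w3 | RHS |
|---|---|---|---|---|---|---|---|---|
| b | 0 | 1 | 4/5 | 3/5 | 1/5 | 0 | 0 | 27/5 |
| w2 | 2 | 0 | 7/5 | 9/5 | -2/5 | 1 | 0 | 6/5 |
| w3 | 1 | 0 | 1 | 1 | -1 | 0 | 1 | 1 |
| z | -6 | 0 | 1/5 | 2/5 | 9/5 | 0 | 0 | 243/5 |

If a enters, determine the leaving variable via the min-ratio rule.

Column a entries and ratios — b: 0 ≤ 0, skip; w2: (6/5)/2 = 3/5; w3: 1/1 = 1.
Smallest ratio is 3/5 in the row of w2, so w2 leaves.

w2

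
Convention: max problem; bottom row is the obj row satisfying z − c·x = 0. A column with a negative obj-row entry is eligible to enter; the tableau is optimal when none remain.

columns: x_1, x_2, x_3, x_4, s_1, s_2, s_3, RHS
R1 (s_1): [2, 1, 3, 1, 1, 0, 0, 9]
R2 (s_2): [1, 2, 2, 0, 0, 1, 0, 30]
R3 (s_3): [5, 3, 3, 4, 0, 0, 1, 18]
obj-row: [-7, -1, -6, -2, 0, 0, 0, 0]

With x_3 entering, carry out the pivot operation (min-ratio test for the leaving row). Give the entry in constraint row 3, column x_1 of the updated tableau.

3

Ratio test on column x_3 — row 1: 9/3 = 3; row 2: 30/2 = 15; row 3: 18/3 = 6. Minimum is 3 at row 1 (s_1 leaves); pivot element 3.
Divide row 1 by 3; eliminate column x_3 from the other rows.
Row 3 update in column x_1: 5 − 3·(2/3) = 3.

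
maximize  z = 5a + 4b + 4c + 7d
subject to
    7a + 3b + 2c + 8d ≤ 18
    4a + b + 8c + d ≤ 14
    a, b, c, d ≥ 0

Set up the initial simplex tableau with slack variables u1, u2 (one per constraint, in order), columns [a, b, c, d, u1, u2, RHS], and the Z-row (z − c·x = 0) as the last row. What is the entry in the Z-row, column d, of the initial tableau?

The Z-row carries the negated objective coefficients: the d entry is -7.

-7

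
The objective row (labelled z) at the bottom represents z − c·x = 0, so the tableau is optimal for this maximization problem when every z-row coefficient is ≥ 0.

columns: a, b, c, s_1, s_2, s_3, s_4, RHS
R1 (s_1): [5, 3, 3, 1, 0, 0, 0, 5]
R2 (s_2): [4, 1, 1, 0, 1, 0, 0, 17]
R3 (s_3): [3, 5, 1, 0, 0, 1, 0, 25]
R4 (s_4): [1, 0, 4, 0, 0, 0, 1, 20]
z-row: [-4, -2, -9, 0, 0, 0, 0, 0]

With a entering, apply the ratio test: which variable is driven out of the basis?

Column a entries and ratios — s_1: 5/5 = 1; s_2: 17/4 = 17/4; s_3: 25/3 = 25/3; s_4: 20/1 = 20.
Smallest ratio is 1 in the row of s_1, so s_1 leaves.

s_1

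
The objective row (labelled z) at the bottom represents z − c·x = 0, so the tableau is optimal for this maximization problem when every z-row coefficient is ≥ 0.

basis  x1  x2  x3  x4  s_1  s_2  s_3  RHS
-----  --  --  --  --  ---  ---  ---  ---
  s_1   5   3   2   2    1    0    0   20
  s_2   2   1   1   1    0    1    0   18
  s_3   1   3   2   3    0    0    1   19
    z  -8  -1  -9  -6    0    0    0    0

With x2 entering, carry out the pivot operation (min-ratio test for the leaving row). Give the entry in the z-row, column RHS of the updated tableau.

Ratio test on column x2 — row 1: 20/3 = 20/3; row 2: 18/1 = 18; row 3: 19/3 = 19/3. Minimum is 19/3 at row 3 (s_3 leaves); pivot element 3.
Divide row 3 by 3; eliminate column x2 from the other rows.
z-row update in column RHS: 0 − (-1)·(19/3) = 19/3.

19/3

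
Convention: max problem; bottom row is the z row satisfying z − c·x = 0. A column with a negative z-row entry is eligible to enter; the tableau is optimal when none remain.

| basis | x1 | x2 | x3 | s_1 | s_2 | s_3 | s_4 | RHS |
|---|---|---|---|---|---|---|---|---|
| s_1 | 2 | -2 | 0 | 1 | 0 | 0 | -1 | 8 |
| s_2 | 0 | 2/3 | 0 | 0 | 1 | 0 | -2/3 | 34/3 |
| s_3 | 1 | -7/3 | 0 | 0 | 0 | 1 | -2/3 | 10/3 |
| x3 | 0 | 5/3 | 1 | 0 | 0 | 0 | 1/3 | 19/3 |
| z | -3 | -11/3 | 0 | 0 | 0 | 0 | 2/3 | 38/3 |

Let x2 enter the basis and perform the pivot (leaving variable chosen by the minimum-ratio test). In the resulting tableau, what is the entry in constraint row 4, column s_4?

Ratio test on column x2 — row 1: entry -2 ≤ 0; row 2: (34/3)/(2/3) = 17; row 3: entry -7/3 ≤ 0; row 4: (19/3)/(5/3) = 19/5. Minimum is 19/5 at row 4 (x3 leaves); pivot element 5/3.
Divide row 4 by 5/3; eliminate column x2 from the other rows.
In the new row 4, the s_4 entry is the old entry divided by the pivot: (1/3)/(5/3) = 1/5.

1/5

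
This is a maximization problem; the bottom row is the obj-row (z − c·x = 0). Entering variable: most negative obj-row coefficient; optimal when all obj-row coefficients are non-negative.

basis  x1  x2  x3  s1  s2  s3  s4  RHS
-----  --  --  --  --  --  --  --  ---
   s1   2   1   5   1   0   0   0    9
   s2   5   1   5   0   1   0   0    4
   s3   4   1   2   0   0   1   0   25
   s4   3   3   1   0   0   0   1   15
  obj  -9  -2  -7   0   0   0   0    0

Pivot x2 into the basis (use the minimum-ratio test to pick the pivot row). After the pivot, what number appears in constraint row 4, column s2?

Ratio test on column x2 — row 1: 9/1 = 9; row 2: 4/1 = 4; row 3: 25/1 = 25; row 4: 15/3 = 5. Minimum is 4 at row 2 (s2 leaves); pivot element 1.
Divide row 2 by 1; eliminate column x2 from the other rows.
Row 4 update in column s2: 0 − 3·1 = -3.

-3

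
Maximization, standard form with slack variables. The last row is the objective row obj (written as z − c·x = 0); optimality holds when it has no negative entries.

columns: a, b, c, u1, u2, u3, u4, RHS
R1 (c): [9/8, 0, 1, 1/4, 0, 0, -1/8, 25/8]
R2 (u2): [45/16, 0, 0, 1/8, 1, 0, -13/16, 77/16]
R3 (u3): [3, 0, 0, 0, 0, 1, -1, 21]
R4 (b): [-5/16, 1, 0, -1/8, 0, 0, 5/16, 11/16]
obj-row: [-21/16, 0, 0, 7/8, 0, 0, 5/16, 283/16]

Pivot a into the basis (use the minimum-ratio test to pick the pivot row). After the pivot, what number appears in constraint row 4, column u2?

1/9

Ratio test on column a — row 1: (25/8)/(9/8) = 25/9; row 2: (77/16)/(45/16) = 77/45; row 3: 21/3 = 7; row 4: entry -5/16 ≤ 0. Minimum is 77/45 at row 2 (u2 leaves); pivot element 45/16.
Divide row 2 by 45/16; eliminate column a from the other rows.
Row 4 update in column u2: 0 − (-5/16)·(16/45) = 1/9.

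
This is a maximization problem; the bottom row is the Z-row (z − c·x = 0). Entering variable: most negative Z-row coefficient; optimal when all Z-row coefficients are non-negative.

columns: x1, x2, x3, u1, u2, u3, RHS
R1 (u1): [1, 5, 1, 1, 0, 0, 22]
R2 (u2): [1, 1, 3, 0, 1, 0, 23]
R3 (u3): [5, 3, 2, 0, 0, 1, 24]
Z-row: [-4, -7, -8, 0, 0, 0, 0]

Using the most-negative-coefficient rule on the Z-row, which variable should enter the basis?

x3

Negative Z-row entries: x1: -4, x2: -7, x3: -8.
The most negative is -8 in column x3, so x3 enters.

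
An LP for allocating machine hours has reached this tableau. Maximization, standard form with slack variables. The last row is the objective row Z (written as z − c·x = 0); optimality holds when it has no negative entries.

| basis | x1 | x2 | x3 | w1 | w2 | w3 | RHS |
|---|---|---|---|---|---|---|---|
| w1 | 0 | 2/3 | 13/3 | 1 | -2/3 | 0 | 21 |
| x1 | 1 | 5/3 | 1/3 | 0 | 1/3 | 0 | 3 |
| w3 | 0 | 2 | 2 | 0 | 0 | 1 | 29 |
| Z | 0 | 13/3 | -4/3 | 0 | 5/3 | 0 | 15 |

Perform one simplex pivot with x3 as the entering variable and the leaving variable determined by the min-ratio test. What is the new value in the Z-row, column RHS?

Ratio test on column x3 — row 1: 21/(13/3) = 63/13; row 2: 3/(1/3) = 9; row 3: 29/2 = 29/2. Minimum is 63/13 at row 1 (w1 leaves); pivot element 13/3.
Divide row 1 by 13/3; eliminate column x3 from the other rows.
Z-row update in column RHS: 15 − (-4/3)·(63/13) = 279/13.

279/13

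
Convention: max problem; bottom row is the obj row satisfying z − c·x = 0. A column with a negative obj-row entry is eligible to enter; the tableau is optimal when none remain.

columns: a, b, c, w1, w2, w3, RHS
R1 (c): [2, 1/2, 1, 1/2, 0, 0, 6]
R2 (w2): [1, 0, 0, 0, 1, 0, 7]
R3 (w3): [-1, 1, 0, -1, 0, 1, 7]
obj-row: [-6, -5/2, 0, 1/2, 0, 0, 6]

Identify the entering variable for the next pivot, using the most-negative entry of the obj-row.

Negative obj-row entries: a: -6, b: -5/2.
The most negative is -6 in column a, so a enters.

a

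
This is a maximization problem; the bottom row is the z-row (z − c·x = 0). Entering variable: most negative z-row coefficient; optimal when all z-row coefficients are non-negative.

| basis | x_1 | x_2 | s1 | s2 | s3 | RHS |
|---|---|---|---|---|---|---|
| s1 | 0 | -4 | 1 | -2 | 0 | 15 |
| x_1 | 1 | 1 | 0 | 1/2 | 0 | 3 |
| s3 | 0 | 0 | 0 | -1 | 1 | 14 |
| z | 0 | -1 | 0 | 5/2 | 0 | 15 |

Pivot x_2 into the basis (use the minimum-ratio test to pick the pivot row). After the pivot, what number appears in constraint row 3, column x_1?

0

Ratio test on column x_2 — row 1: entry -4 ≤ 0; row 2: 3/1 = 3; row 3: entry 0 ≤ 0. Minimum is 3 at row 2 (x_1 leaves); pivot element 1.
Divide row 2 by 1; eliminate column x_2 from the other rows.
Row 3 update in column x_1: 0 − 0·1 = 0.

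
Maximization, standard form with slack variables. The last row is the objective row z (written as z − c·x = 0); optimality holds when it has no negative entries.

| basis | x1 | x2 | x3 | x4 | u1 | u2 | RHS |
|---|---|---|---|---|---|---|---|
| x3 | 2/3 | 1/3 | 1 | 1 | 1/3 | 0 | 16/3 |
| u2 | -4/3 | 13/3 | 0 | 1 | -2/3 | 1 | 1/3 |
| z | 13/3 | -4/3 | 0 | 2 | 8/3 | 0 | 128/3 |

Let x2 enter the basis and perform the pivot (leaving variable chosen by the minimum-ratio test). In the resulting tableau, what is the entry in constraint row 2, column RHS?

Ratio test on column x2 — row 1: (16/3)/(1/3) = 16; row 2: (1/3)/(13/3) = 1/13. Minimum is 1/13 at row 2 (u2 leaves); pivot element 13/3.
Divide row 2 by 13/3; eliminate column x2 from the other rows.
In the new row 2, the RHS entry is the old entry divided by the pivot: (1/3)/(13/3) = 1/13.

1/13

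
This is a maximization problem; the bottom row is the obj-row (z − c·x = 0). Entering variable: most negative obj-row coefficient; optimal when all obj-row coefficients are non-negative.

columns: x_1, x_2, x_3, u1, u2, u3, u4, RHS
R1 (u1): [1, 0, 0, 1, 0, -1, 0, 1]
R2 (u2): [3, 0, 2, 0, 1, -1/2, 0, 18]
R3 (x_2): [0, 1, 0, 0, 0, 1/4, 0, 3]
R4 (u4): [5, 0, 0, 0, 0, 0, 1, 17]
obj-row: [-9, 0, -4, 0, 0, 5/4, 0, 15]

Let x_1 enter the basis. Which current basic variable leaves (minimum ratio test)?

Column x_1 entries and ratios — u1: 1/1 = 1; u2: 18/3 = 6; x_2: 0 ≤ 0, skip; u4: 17/5 = 17/5.
Smallest ratio is 1 in the row of u1, so u1 leaves.

u1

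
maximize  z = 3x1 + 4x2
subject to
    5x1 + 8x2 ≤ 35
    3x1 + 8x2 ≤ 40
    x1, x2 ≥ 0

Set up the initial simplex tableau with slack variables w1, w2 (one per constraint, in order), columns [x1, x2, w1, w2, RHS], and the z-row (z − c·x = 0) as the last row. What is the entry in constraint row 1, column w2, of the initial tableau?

Slack w2 belongs to constraint 2; its column is the unit vector e_2, so the entry in row 1 is 0.

0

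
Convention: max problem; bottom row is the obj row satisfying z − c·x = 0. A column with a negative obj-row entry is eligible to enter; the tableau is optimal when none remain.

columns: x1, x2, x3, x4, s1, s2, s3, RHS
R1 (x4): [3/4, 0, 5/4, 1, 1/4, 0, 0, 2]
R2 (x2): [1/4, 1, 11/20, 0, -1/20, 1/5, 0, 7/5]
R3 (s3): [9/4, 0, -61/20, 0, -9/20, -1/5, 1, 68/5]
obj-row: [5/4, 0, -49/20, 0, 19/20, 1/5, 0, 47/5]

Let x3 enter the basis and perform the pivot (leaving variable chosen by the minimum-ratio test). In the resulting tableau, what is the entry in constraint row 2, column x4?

Ratio test on column x3 — row 1: 2/(5/4) = 8/5; row 2: (7/5)/(11/20) = 28/11; row 3: entry -61/20 ≤ 0. Minimum is 8/5 at row 1 (x4 leaves); pivot element 5/4.
Divide row 1 by 5/4; eliminate column x3 from the other rows.
Row 2 update in column x4: 0 − (11/20)·(4/5) = -11/25.

-11/25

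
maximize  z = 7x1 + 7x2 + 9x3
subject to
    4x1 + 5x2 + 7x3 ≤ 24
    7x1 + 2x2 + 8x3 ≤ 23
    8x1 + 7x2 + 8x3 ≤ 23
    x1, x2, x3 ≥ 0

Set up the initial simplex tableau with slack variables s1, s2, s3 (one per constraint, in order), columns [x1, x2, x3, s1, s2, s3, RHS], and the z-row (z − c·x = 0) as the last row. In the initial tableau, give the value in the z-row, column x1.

The z-row carries the negated objective coefficients: the x1 entry is -7.

-7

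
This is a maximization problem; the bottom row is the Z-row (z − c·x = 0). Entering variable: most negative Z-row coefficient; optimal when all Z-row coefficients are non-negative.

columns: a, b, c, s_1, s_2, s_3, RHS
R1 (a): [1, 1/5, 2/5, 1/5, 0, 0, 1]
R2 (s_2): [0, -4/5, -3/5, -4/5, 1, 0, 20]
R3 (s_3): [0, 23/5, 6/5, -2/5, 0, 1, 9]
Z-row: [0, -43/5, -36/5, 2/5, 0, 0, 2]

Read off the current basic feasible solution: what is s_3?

s_3 is basic (row 3); its value is the RHS of that row, 9.

9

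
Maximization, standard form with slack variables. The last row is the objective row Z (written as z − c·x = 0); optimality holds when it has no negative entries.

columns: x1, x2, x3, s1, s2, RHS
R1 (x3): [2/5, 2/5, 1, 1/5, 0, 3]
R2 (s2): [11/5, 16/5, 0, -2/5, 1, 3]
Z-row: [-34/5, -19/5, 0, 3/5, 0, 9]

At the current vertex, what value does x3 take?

x3 is basic (row 1); its value is the RHS of that row, 3.

3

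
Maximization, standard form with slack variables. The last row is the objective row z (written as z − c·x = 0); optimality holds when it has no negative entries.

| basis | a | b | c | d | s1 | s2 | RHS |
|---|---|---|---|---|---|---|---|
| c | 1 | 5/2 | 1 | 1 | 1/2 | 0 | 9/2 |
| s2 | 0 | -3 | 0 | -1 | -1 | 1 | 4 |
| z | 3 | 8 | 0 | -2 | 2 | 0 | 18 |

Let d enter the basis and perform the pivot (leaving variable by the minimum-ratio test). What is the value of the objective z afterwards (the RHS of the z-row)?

Ratio test on column d — row 1: (9/2)/1 = 9/2; row 2: entry -1 ≤ 0. Minimum is 9/2 at row 1 (c leaves); pivot element 1.
Pivot on row 1; the z-row RHS becomes 18 − (-2)·(9/2) = 27.

27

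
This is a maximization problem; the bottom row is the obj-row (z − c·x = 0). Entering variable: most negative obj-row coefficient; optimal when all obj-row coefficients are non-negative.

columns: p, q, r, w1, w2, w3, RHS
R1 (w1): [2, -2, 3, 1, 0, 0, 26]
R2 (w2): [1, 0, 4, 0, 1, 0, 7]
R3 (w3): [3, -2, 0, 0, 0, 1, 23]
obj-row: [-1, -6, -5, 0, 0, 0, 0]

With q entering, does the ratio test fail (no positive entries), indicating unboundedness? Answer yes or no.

yes

Every constraint-row entry in column q is ≤ 0, so increasing q is unbounded.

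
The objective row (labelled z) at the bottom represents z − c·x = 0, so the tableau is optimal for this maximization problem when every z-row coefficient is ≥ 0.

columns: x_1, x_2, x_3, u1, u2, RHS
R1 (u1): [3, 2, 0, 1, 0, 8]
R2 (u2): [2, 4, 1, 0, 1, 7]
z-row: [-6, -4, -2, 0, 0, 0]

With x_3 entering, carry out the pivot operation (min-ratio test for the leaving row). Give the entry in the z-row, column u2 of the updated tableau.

Ratio test on column x_3 — row 1: entry 0 ≤ 0; row 2: 7/1 = 7. Minimum is 7 at row 2 (u2 leaves); pivot element 1.
Divide row 2 by 1; eliminate column x_3 from the other rows.
z-row update in column u2: 0 − (-2)·1 = 2.

2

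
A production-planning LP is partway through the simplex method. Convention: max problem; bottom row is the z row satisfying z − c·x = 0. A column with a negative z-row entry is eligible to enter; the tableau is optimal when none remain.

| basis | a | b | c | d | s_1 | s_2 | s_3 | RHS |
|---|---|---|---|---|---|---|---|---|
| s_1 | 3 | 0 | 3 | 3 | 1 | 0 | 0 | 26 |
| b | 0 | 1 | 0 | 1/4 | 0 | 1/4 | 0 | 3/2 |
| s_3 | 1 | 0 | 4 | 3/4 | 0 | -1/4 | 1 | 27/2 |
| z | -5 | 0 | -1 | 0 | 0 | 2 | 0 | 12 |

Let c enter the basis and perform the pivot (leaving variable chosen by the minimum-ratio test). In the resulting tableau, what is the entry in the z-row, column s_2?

31/16

Ratio test on column c — row 1: 26/3 = 26/3; row 2: entry 0 ≤ 0; row 3: (27/2)/4 = 27/8. Minimum is 27/8 at row 3 (s_3 leaves); pivot element 4.
Divide row 3 by 4; eliminate column c from the other rows.
z-row update in column s_2: 2 − (-1)·(-1/16) = 31/16.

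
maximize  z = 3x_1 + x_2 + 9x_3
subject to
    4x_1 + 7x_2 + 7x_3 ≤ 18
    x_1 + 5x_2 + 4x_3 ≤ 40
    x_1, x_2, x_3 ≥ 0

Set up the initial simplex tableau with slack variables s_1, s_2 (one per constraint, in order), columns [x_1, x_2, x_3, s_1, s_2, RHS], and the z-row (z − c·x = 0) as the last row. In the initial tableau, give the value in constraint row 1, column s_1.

1

Slack s_1 belongs to constraint 1; its column is the unit vector e_1, so the entry in row 1 is 1.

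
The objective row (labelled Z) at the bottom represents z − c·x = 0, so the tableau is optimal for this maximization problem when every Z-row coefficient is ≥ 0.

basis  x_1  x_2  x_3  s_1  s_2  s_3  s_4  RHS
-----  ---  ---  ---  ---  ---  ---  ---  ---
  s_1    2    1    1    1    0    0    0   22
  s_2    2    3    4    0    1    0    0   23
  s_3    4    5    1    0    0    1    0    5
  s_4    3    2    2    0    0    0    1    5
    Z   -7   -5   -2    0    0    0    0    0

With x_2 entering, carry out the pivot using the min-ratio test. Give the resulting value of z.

Ratio test on column x_2 — row 1: 22/1 = 22; row 2: 23/3 = 23/3; row 3: 5/5 = 1; row 4: 5/2 = 5/2. Minimum is 1 at row 3 (s_3 leaves); pivot element 5.
Pivot on row 3; the Z-row RHS becomes 0 − (-5)·1 = 5.

5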